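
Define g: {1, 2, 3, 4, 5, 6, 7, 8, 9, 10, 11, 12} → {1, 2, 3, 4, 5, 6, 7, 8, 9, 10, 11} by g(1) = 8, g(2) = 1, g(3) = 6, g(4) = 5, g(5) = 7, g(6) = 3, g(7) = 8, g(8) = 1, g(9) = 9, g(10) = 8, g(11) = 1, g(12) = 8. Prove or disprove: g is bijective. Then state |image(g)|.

g(1) = 8 = g(7) with 1 ≠ 7, so g is not injective, hence not bijective.
The image of g is {1, 3, 5, 6, 7, 8, 9}, which has 7 elements.

7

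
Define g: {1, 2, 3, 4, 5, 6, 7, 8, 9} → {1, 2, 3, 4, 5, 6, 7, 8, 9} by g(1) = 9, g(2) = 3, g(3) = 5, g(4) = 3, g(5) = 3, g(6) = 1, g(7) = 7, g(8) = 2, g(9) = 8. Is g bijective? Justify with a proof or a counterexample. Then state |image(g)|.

g(2) = 3 = g(4) with 2 ≠ 4, so g is not injective, hence not bijective.
The image of g is {1, 2, 3, 5, 7, 8, 9}, which has 7 elements.

7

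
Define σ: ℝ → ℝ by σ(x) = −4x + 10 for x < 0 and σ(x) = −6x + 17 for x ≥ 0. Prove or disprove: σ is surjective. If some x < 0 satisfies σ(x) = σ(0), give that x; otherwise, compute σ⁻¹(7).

Both pieces are strictly decreasing (slopes −4 and −6), so each is injective on its own interval.
The left piece maps (−∞, 0) onto (10, ∞); the right piece maps [0, ∞) onto (−∞, 17].
The union (10, ∞) ∪ (−∞, 17] covers ℝ, so σ is surjective.
For the follow-up: the images overlap, so an x < 0 with σ(x) = σ(0) exists. σ(0) = 17; solving −4x + 10 = 17 for x < 0 gives x = (17 − 10)/(−4) = −7/4.

-7/4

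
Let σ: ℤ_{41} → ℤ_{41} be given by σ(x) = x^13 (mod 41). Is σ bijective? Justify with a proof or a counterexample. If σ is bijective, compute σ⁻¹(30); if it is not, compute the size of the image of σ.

28

Since 41 is prime, the nonzero elements of ℤ_{41} form a cyclic group of order 40.
As gcd(13, 40) = 1, raising to the 13th power is a bijection on this group: if x_1^13 ≡ x_2^13 then (x_1x_2^{−1})^13 = 1, and the only element of order dividing gcd(13, 40) = 1 is 1, so x_1 = x_2.
With σ(0) = 0 this makes σ injective on all of ℤ_{41}, hence bijective (finite equal-size domain and codomain). In particular σ is bijective.
Since σ is bijective, we find the preimage of 30. The inverse of x ↦ x^13 on (ℤ_{41})^× is x ↦ x^37, because 13·37 = 481 = 12·40 + 1 ≡ 1 (mod 40) and x^{40} = 1 for x ≠ 0 (Fermat). So σ⁻¹(30) = 30^37 mod 41.
Repeated squaring mod 41: 30^1 ≡ 30, 30^2 ≡ 30² = 900 ≡ 39, 30^4 ≡ 39² = 1521 ≡ 4, 30^8 ≡ 4² = 16, 30^16 ≡ 16² = 256 ≡ 10, 30^32 ≡ 10² = 100 ≡ 18. Since 37 = 32 + 4 + 1, 30^37 ≡ 18·4·30: 18·4 = 72 ≡ 31, then 31·30 = 930 ≡ 28. So 30^37 ≡ 28 (mod 41).
Hence σ⁻¹(30) = 28.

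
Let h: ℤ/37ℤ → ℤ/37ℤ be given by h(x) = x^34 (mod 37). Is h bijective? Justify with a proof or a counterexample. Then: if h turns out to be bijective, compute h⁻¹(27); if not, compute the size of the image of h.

19

h(18): Repeated squaring mod 37: 18^1 ≡ 18, 18^2 ≡ 18² = 324 ≡ 28, 18^4 ≡ 28² = 784 ≡ 7, 18^8 ≡ 7² = 49 ≡ 12, 18^16 ≡ 12² = 144 ≡ 33, 18^32 ≡ 33² = 1089 ≡ 16. Since 34 = 32 + 2, 18^34 ≡ 16·28: 16·28 = 448 ≡ 4. So 18^34 ≡ 4 (mod 37).
h(19): Repeated squaring mod 37: 19^1 ≡ 19, 19^2 ≡ 19² = 361 ≡ 28, 19^4 ≡ 28² = 784 ≡ 7, 19^8 ≡ 7² = 49 ≡ 12, 19^16 ≡ 12² = 144 ≡ 33, 19^32 ≡ 33² = 1089 ≡ 16. Since 34 = 32 + 2, 19^34 ≡ 16·28: 16·28 = 448 ≡ 4. So 19^34 ≡ 4 (mod 37).
So h(18) = h(19) = 4 while 18 ≠ 19, thus h is not injective, hence not bijective.
Since h is not bijective, we determine |image(h)|. Computing x^34 mod 37 for each x (by repeated squaring, reducing mod 37 at every step), the values h(0), h(1), …, h(36) are: 0, 1, 28, 33, 7, 3, 36, 34, 11, 16, 10, 26, 9, 30, 27, 25, 12, 21, 4, 4, 21, 12, 25, 27, 30, 9, 26, 10, 16, 11, 34, 36, 3, 7, 33, 28, 1.
The distinct values are {0, 1, 3, 4, 7, 9, 10, 11, 12, 16, 21, 25, 26, 27, 28, 30, 33, 34, 36}; there are 19 of them.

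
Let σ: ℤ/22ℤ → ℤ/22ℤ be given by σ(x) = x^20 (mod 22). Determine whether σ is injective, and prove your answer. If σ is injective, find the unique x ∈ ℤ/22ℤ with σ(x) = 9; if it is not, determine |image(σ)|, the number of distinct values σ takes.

σ(1) = 1^20 = 1.
σ(3): Repeated squaring mod 22: 3^1 ≡ 3, 3^2 ≡ 3² = 9, 3^4 ≡ 9² = 81 ≡ 15, 3^8 ≡ 15² = 225 ≡ 5, 3^16 ≡ 5² = 25 ≡ 3. Since 20 = 16 + 4, 3^20 ≡ 3·15: 3·15 = 45 ≡ 1. So 3^20 ≡ 1 (mod 22).
So σ(1) = σ(3) = 1 while 1 ≠ 3, hence σ is not injective.
Since σ is not injective, we determine |image(σ)|. Computing x^20 mod 22 for each x (by repeated squaring, reducing mod 22 at every step), the values σ(0), σ(1), …, σ(21) are: 0, 1, 12, 1, 12, 1, 12, 1, 12, 1, 12, 11, 12, 1, 12, 1, 12, 1, 12, 1, 12, 1.
The distinct values are {0, 1, 11, 12}; there are 4 of them.

4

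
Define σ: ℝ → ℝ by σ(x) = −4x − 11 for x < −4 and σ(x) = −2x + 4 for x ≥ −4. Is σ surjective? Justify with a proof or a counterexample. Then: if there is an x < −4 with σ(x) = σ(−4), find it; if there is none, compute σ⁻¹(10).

-23/4

Both pieces are strictly decreasing (slopes −4 and −2), so each is injective on its own interval.
The left piece maps (−∞, −4) onto (5, ∞); the right piece maps [−4, ∞) onto (−∞, 12].
The union (5, ∞) ∪ (−∞, 12] covers ℝ, so σ is surjective.
For the follow-up: the images overlap, so an x < −4 with σ(x) = σ(−4) exists. σ(−4) = 12; solving −4x − 11 = 12 for x < −4 gives x = (12 + 11)/(−4) = −23/4.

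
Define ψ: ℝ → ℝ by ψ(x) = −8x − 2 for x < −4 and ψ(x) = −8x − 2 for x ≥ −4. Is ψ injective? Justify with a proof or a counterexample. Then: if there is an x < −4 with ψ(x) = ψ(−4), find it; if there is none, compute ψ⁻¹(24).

-13/4

Both pieces are strictly decreasing (slopes −8 and −8), so each is injective on its own interval.
The left piece maps (−∞, −4) onto (30, ∞); the right piece maps [−4, ∞) onto (−∞, 30].
These images are disjoint, so no value is attained by both pieces. Therefore ψ is injective.
Because the two images are disjoint, no x < −4 has ψ(x) = ψ(−4), so we compute ψ⁻¹(24): 24 lies in (−∞, 30], so solve −8x − 2 = 24: x = (24 + 2)/(−8) = −13/4.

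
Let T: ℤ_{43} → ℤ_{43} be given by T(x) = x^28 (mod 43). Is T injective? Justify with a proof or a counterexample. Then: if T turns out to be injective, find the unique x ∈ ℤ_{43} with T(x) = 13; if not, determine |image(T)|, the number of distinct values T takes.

T(1) = 1^28 = 1.
T(2): Repeated squaring mod 43: 2^1 ≡ 2, 2^2 ≡ 2² = 4, 2^4 ≡ 4² = 16, 2^8 ≡ 16² = 256 ≡ 41, 2^16 ≡ 41² = 1681 ≡ 4. Since 28 = 16 + 8 + 4, 2^28 ≡ 4·41·16: 4·41 = 164 ≡ 35, then 35·16 = 560 ≡ 1. So 2^28 ≡ 1 (mod 43).
So T(1) = T(2) = 1 while 1 ≠ 2, so T is not injective.
Since T is not injective, we determine |image(T)|. Computing x^28 mod 43 for each x (by repeated squaring, reducing mod 43 at every step), the values T(0), T(1), …, T(42) are: 0, 1, 1, 6, 1, 6, 6, 36, 1, 36, 6, 1, 6, 36, 36, 36, 1, 36, 36, 6, 6, 1, 1, 6, 6, 36, 36, 1, 36, 36, 36, 6, 1, 6, 36, 1, 36, 6, 6, 1, 6, 1, 1.
The distinct values are {0, 1, 6, 36}; there are 4 of them.

4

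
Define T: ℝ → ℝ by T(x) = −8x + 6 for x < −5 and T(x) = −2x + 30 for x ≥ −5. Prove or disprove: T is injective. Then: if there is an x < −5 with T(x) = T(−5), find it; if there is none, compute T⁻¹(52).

Both pieces are strictly decreasing (slopes −8 and −2), so each is injective on its own interval.
The left piece maps (−∞, −5) onto (46, ∞); the right piece maps [−5, ∞) onto (−∞, 40].
These images are disjoint, so no value is attained by both pieces. Therefore T is injective.
Because the two images are disjoint, no x < −5 has T(x) = T(−5), so we compute T⁻¹(52): 52 lies in (46, ∞), so solve −8x + 6 = 52: x = (52 − 6)/(−8) = −23/4.

-23/4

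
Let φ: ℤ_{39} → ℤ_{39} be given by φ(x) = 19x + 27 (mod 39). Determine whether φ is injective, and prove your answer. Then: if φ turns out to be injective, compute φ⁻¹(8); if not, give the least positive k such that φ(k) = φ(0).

Recall that φ is injective when φ(x_1) = φ(x_2) forces x_1 = x_2.
If φ(x_1) = φ(x_2), then 19x_1 ≡ 19x_2 (mod 39). Because gcd(19, 39) = 1, we may cancel 19 to get x_1 ≡ x_2 (mod 39).
Thus φ is injective.
We now compute 19⁻¹ mod 39 explicitly. Euclid's algorithm: 39 = 2·19 + 1; back-substituting gives 1 = 37·19 − 18·39, so 19⁻¹ ≡ 37 (mod 39).
Since φ is injective, we compute φ⁻¹(8): solve 19x + 27 ≡ 8 (mod 39), i.e. 19x ≡ 20 (mod 39).
Multiplying by 19⁻¹ = 37 gives x ≡ 37·20 = 740 = 18·39 + 38 ≡ 38 (mod 39).
Check: φ(38) = 19·38 + 27 = 749 = 19·39 + 8 ≡ 8 (mod 39).

38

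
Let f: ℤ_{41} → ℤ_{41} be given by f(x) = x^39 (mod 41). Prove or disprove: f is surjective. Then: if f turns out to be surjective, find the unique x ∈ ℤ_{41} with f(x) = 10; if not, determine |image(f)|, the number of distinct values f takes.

Since 41 is prime, the nonzero elements of ℤ_{41} form a cyclic group of order 40.
As gcd(39, 40) = 1, raising to the 39th power is a bijection on this group: if s^39 ≡ t^39 then (st^{−1})^39 = 1, and the only element of order dividing gcd(39, 40) = 1 is 1, so s = t.
With f(0) = 0 this makes f injective on all of ℤ_{41}, hence bijective (finite equal-size domain and codomain). In particular f is surjective.
Since f is surjective, we find the preimage of 10. The inverse of x ↦ x^39 on (ℤ_{41})^× is x ↦ x^39, because 39·39 = 1521 = 38·40 + 1 ≡ 1 (mod 40) and x^{40} = 1 for x ≠ 0 (Fermat). So f⁻¹(10) = 10^39 mod 41.
Repeated squaring mod 41: 10^1 ≡ 10, 10^2 ≡ 10² = 100 ≡ 18, 10^4 ≡ 18² = 324 ≡ 37, 10^8 ≡ 37² = 1369 ≡ 16, 10^16 ≡ 16² = 256 ≡ 10, 10^32 ≡ 10² = 100 ≡ 18. Since 39 = 32 + 4 + 2 + 1, 10^39 ≡ 18·37·18·10: 18·37 = 666 ≡ 10, then 10·18 = 180 ≡ 16, then 16·10 = 160 ≡ 37. So 10^39 ≡ 37 (mod 41).
Hence f⁻¹(10) = 37.

37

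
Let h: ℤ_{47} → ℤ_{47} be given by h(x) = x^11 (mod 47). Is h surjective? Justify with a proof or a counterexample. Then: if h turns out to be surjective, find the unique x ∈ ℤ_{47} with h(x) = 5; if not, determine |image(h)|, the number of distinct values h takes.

Since 47 is prime, the nonzero elements of ℤ_{47} form a cyclic group of order 46.
As gcd(11, 46) = 1, raising to the 11th power is a bijection on this group: if s^11 ≡ t^11 then (st^{−1})^11 = 1, and the only element of order dividing gcd(11, 46) = 1 is 1, so s = t.
With h(0) = 0 this makes h injective on all of ℤ_{47}, hence bijective (finite equal-size domain and codomain). In particular h is surjective.
Since h is surjective, we find the preimage of 5. The inverse of x ↦ x^11 on (ℤ_{47})^× is x ↦ x^21, because 11·21 = 231 = 5·46 + 1 ≡ 1 (mod 46) and x^{46} = 1 for x ≠ 0 (Fermat). So h⁻¹(5) = 5^21 mod 47.
Repeated squaring mod 47: 5^1 ≡ 5, 5^2 ≡ 5² = 25, 5^4 ≡ 25² = 625 ≡ 14, 5^8 ≡ 14² = 196 ≡ 8, 5^16 ≡ 8² = 64 ≡ 17. Since 21 = 16 + 4 + 1, 5^21 ≡ 17·14·5: 17·14 = 238 ≡ 3, then 3·5 = 15. So 5^21 ≡ 15 (mod 47).
Hence h⁻¹(5) = 15.

15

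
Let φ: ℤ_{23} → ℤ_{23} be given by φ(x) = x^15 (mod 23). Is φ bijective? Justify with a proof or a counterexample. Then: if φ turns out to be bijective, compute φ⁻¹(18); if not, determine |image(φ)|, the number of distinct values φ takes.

13

Since 23 is prime, the nonzero elements of ℤ_{23} form a cyclic group of order 22.
As gcd(15, 22) = 1, raising to the 15th power is a bijection on this group: if u^15 ≡ v^15 then (uv^{−1})^15 = 1, and the only element of order dividing gcd(15, 22) = 1 is 1, so u = v.
With φ(0) = 0 this makes φ injective on all of ℤ_{23}, hence bijective (finite equal-size domain and codomain). In particular φ is bijective.
Since φ is bijective, we find the preimage of 18. The inverse of x ↦ x^15 on (ℤ_{23})^× is x ↦ x^3, because 15·3 = 45 = 2·22 + 1 ≡ 1 (mod 22) and x^{22} = 1 for x ≠ 0 (Fermat). So φ⁻¹(18) = 18^3 mod 23.
Repeated squaring mod 23: 18^1 ≡ 18, 18^2 ≡ 18² = 324 ≡ 2. Since 3 = 2 + 1, 18^3 ≡ 2·18: 2·18 = 36 ≡ 13. So 18^3 ≡ 13 (mod 23).
Hence φ⁻¹(18) = 13.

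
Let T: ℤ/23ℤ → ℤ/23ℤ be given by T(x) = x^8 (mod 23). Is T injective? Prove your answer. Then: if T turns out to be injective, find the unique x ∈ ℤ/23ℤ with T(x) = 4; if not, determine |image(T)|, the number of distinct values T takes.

12

T(11): Repeated squaring mod 23: 11^1 ≡ 11, 11^2 ≡ 11² = 121 ≡ 6, 11^4 ≡ 6² = 36 ≡ 13, 11^8 ≡ 13² = 169 ≡ 8. So 11^8 ≡ 8 (mod 23).
T(12): Repeated squaring mod 23: 12^1 ≡ 12, 12^2 ≡ 12² = 144 ≡ 6, 12^4 ≡ 6² = 36 ≡ 13, 12^8 ≡ 13² = 169 ≡ 8. So 12^8 ≡ 8 (mod 23).
So T(11) = T(12) = 8 while 11 ≠ 12, therefore T is not injective.
Since T is not injective, we determine |image(T)|. Computing x^8 mod 23 for each x (by repeated squaring, reducing mod 23 at every step), the values T(0), T(1), …, T(22) are: 0, 1, 3, 6, 9, 16, 18, 12, 4, 13, 2, 8, 8, 2, 13, 4, 12, 18, 16, 9, 6, 3, 1.
The distinct values are {0, 1, 2, 3, 4, 6, 8, 9, 12, 13, 16, 18}; there are 12 of them.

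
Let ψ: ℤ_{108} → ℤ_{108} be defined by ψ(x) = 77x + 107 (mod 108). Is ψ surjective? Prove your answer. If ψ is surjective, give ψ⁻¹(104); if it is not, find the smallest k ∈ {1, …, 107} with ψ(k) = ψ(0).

Since gcd(77, 108) = 1, 77 is invertible modulo 108. Euclid's algorithm: 108 = 1·77 + 31, 77 = 2·31 + 15, 31 = 2·15 + 1; back-substituting gives 1 = 101·77 − 72·108, so 77⁻¹ ≡ 101 (mod 108).
For any y ∈ ℤ_{108}, x = 101(y − 107) mod 108 satisfies ψ(x) = 77·101(y − 107) + 107 ≡ y (since 77·101 ≡ 1 mod 108). So every y has a preimage.
Thus ψ is surjective.
Since ψ is surjective, we compute ψ⁻¹(104): solve 77x + 107 ≡ 104 (mod 108), i.e. 77x ≡ 105 (mod 108).
Multiplying by 77⁻¹ = 101 gives x ≡ 101·105 = 10605 = 98·108 + 21 ≡ 21 (mod 108).
Check: ψ(21) = 77·21 + 107 = 1724 = 15·108 + 104 ≡ 104 (mod 108).

21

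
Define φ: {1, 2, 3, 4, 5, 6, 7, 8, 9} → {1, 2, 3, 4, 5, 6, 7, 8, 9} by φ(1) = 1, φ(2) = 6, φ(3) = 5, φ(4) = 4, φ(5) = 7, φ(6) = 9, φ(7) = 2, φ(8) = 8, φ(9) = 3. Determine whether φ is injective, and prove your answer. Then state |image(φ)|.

The values φ(1), …, φ(9) are 1, 6, 5, 4, 7, 9, 2, 8, 3 — all distinct.
So φ(a) = φ(b) only when a = b, and φ is injective.
The image of φ is {1, 2, 3, 4, 5, 6, 7, 8, 9}, which has 9 elements.

9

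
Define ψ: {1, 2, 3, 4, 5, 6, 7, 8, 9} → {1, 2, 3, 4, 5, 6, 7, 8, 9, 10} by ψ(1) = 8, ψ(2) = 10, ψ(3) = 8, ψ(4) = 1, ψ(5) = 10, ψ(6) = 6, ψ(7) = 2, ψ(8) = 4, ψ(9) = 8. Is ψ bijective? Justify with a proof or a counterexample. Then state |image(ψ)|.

ψ(1) = 8 = ψ(3) with 1 ≠ 3, so ψ is not injective, hence not bijective.
The image of ψ is {1, 2, 4, 6, 8, 10}, which has 6 elements.

6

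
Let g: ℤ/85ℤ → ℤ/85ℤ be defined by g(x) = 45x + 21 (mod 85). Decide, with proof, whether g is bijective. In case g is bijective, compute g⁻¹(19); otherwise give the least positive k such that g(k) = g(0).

We have gcd(45, 85) = 5 > 1. Taking s = 0 and t = 17: g(0) = 21 and g(17) = 45·17 + 21 = 786 ≡ 21 (mod 85).
So g(0) = g(17) while 0 ≠ 17, so g is not injective, hence not bijective.
Since g is not bijective, we find the least positive k with g(k) = g(0): this means 45k ≡ 0 (mod 85), i.e. 85 ∣ 45k. Since gcd(45, 85) = 5, dividing through by 5 this holds exactly when 17 ∣ 9k, and as gcd(9, 17) = 1, exactly when 17 ∣ k.
The smallest positive such k is 17.

17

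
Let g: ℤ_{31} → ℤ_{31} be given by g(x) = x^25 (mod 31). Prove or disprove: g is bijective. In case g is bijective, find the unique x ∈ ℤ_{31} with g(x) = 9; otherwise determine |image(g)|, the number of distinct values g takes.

7

g(1) = 1^25 = 1.
g(2): Repeated squaring mod 31: 2^1 ≡ 2, 2^2 ≡ 2² = 4, 2^4 ≡ 4² = 16, 2^8 ≡ 16² = 256 ≡ 8, 2^16 ≡ 8² = 64 ≡ 2. Since 25 = 16 + 8 + 1, 2^25 ≡ 2·8·2: 2·8 = 16, then 16·2 = 32 ≡ 1. So 2^25 ≡ 1 (mod 31).
So g(1) = g(2) = 1 while 1 ≠ 2, therefore g is not injective, hence not bijective.
Since g is not bijective, we determine |image(g)|. Computing x^25 mod 31 for each x (by repeated squaring, reducing mod 31 at every step), the values g(0), g(1), …, g(30) are: 0, 1, 1, 6, 1, 5, 6, 25, 1, 5, 5, 26, 6, 26, 25, 30, 1, 6, 5, 25, 5, 26, 26, 30, 6, 25, 26, 30, 25, 30, 30.
The distinct values are {0, 1, 5, 6, 25, 26, 30}; there are 7 of them.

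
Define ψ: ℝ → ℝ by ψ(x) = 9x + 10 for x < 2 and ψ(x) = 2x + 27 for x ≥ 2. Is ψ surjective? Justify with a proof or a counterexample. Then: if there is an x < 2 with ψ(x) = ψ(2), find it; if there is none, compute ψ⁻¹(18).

8/9

Both pieces are strictly increasing (slopes 9 and 2), so each is injective on its own interval.
The left piece maps (−∞, 2) onto (−∞, 28); the right piece maps [2, ∞) onto [31, ∞).
The union (−∞, 28) ∪ [31, ∞) omits the interval between 28 and 31; in particular 28 has no preimage. So ψ is not surjective.
Because the two images are disjoint, no x < 2 has ψ(x) = ψ(2), so we compute ψ⁻¹(18): 18 lies in (−∞, 28), so solve 9x + 10 = 18: x = (18 − 10)/9 = 8/9.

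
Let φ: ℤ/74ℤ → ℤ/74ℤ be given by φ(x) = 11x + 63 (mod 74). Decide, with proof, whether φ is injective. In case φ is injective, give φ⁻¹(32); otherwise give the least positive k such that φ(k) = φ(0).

Suppose φ(u) = φ(v) in ℤ/74ℤ. Then 11u + 63 ≡ 11v + 63 (mod 74), hence 11(u − v) ≡ 0 (mod 74).
Since gcd(11, 74) = 1, 11 is invertible modulo 74, hence u − v ≡ 0 (mod 74), i.e. u = v.
Hence φ is injective.
We now compute 11⁻¹ mod 74 explicitly. Euclid's algorithm: 74 = 6·11 + 8, 11 = 1·8 + 3, 8 = 2·3 + 2, 3 = 1·2 + 1; back-substituting gives 1 = 27·11 − 4·74, so 11⁻¹ ≡ 27 (mod 74).
Since φ is injective, we compute φ⁻¹(32): solve 11x + 63 ≡ 32 (mod 74), i.e. 11x ≡ 43 (mod 74).
Multiplying by 11⁻¹ = 27 gives x ≡ 27·43 = 1161 = 15·74 + 51 ≡ 51 (mod 74).
Check: φ(51) = 11·51 + 63 = 624 = 8·74 + 32 ≡ 32 (mod 74).

51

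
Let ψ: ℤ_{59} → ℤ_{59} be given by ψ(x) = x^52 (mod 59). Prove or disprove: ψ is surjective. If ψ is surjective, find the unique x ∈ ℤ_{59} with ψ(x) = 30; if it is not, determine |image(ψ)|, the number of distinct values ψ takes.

ψ(29): Repeated squaring mod 59: 29^1 ≡ 29, 29^2 ≡ 29² = 841 ≡ 15, 29^4 ≡ 15² = 225 ≡ 48, 29^8 ≡ 48² = 2304 ≡ 3, 29^16 ≡ 3² = 9, 29^32 ≡ 9² = 81 ≡ 22. Since 52 = 32 + 16 + 4, 29^52 ≡ 22·9·48: 22·9 = 198 ≡ 21, then 21·48 = 1008 ≡ 5. So 29^52 ≡ 5 (mod 59).
ψ(30): Repeated squaring mod 59: 30^1 ≡ 30, 30^2 ≡ 30² = 900 ≡ 15, 30^4 ≡ 15² = 225 ≡ 48, 30^8 ≡ 48² = 2304 ≡ 3, 30^16 ≡ 3² = 9, 30^32 ≡ 9² = 81 ≡ 22. Since 52 = 32 + 16 + 4, 30^52 ≡ 22·9·48: 22·9 = 198 ≡ 21, then 21·48 = 1008 ≡ 5. So 30^52 ≡ 5 (mod 59).
So ψ(29) = ψ(30) = 5 while 29 ≠ 30, so ψ is not injective.
A non-injective map from the 59-element set ℤ_{59} to itself takes at most 58 distinct values, so it cannot be surjective. Thus ψ is not surjective.
Since ψ is not surjective, we determine |image(ψ)|. Computing x^52 mod 59 for each x (by repeated squaring, reducing mod 59 at every step), the values ψ(0), ψ(1), …, ψ(58) are: 0, 1, 12, 45, 26, 53, 9, 20, 17, 19, 46, 35, 49, 28, 4, 25, 27, 3, 51, 16, 21, 15, 7, 22, 57, 36, 41, 29, 48, 5, 5, 48, 29, 41, 36, 57, 22, 7, 15, 21, 16, 51, 3, 27, 25, 4, 28, 49, 35, 46, 19, 17, 20, 9, 53, 26, 45, 12, 1.
The distinct values are {0, 1, 3, 4, 5, 7, 9, 12, 15, 16, 17, 19, 20, 21, 22, 25, 26, 27, 28, 29, 35, 36, 41, 45, 46, 48, 49, 51, 53, 57}; there are 30 of them.

30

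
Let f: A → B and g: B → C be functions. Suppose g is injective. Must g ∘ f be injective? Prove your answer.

not injective

No. Take A = {1, 2}, B = C = {1, 2, 3, 4, 5}, f(1) = f(2) = 1, and g = identity (injective).
Then (g ∘ f)(1) = (g ∘ f)(2) = 1 with 1 ≠ 2, so g ∘ f is not injective.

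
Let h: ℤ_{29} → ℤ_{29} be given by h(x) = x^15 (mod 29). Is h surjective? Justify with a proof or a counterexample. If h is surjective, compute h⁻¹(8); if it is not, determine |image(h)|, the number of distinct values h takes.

21

Since 29 is prime, the nonzero elements of ℤ_{29} form a cyclic group of order 28.
As gcd(15, 28) = 1, raising to the 15th power is a bijection on this group: if u^15 ≡ v^15 then (uv^{−1})^15 = 1, and the only element of order dividing gcd(15, 28) = 1 is 1, so u = v.
With h(0) = 0 this makes h injective on all of ℤ_{29}, hence bijective (finite equal-size domain and codomain). In particular h is surjective.
Since h is surjective, we find the preimage of 8. The inverse of x ↦ x^15 on (ℤ_{29})^× is x ↦ x^15, because 15·15 = 225 = 8·28 + 1 ≡ 1 (mod 28) and x^{28} = 1 for x ≠ 0 (Fermat). So h⁻¹(8) = 8^15 mod 29.
Repeated squaring mod 29: 8^1 ≡ 8, 8^2 ≡ 8² = 64 ≡ 6, 8^4 ≡ 6² = 36 ≡ 7, 8^8 ≡ 7² = 49 ≡ 20. Since 15 = 8 + 4 + 2 + 1, 8^15 ≡ 20·7·6·8: 20·7 = 140 ≡ 24, then 24·6 = 144 ≡ 28, then 28·8 = 224 ≡ 21. So 8^15 ≡ 21 (mod 29).
Hence h⁻¹(8) = 21.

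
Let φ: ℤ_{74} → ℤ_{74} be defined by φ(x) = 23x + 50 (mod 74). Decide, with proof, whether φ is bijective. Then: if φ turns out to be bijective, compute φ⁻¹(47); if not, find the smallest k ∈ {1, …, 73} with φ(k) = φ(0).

61

If φ(s) = φ(t), then 23s ≡ 23t (mod 74). Because gcd(23, 74) = 1, we may cancel 23 to get s ≡ t (mod 74).
We now compute 23⁻¹ mod 74 explicitly. Euclid's algorithm: 74 = 3·23 + 5, 23 = 4·5 + 3, 5 = 1·3 + 2, 3 = 1·2 + 1; back-substituting gives 1 = 29·23 − 9·74, so 23⁻¹ ≡ 29 (mod 74).
For any y ∈ ℤ_{74}, x = 29(y − 50) mod 74 satisfies φ(x) = 23·29(y − 50) + 50 ≡ y (since 23·29 ≡ 1 mod 74). So every y has a preimage.
Hence φ is bijective.
Since φ is bijective, we find φ⁻¹(47): we need 23x ≡ 47 − 50 ≡ 71 (mod 74). Using 23⁻¹ = 29: x ≡ 29·71 = 2059 = 27·74 + 61, so x = 61.
Check: φ(61) = 23·61 + 50 = 1453 = 19·74 + 47 ≡ 47 (mod 74).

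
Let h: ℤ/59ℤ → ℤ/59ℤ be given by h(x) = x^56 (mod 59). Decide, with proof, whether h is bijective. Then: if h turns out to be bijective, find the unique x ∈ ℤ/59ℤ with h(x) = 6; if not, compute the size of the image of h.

h(29): Repeated squaring mod 59: 29^1 ≡ 29, 29^2 ≡ 29² = 841 ≡ 15, 29^4 ≡ 15² = 225 ≡ 48, 29^8 ≡ 48² = 2304 ≡ 3, 29^16 ≡ 3² = 9, 29^32 ≡ 9² = 81 ≡ 22. Since 56 = 32 + 16 + 8, 29^56 ≡ 22·9·3: 22·9 = 198 ≡ 21, then 21·3 = 63 ≡ 4. So 29^56 ≡ 4 (mod 59).
h(30): Repeated squaring mod 59: 30^1 ≡ 30, 30^2 ≡ 30² = 900 ≡ 15, 30^4 ≡ 15² = 225 ≡ 48, 30^8 ≡ 48² = 2304 ≡ 3, 30^16 ≡ 3² = 9, 30^32 ≡ 9² = 81 ≡ 22. Since 56 = 32 + 16 + 8, 30^56 ≡ 22·9·3: 22·9 = 198 ≡ 21, then 21·3 = 63 ≡ 4. So 30^56 ≡ 4 (mod 59).
So h(29) = h(30) = 4 while 29 ≠ 30, thus h is not injective, hence not bijective.
Since h is not bijective, we determine |image(h)|. Computing x^56 mod 59 for each x (by repeated squaring, reducing mod 59 at every step), the values h(0), h(1), …, h(58) are: 0, 1, 15, 46, 48, 26, 41, 53, 12, 51, 36, 20, 25, 22, 28, 16, 3, 49, 57, 17, 9, 19, 5, 29, 21, 27, 35, 45, 7, 4, 4, 7, 45, 35, 27, 21, 29, 5, 19, 9, 17, 57, 49, 3, 16, 28, 22, 25, 20, 36, 51, 12, 53, 41, 26, 48, 46, 15, 1.
The distinct values are {0, 1, 3, 4, 5, 7, 9, 12, 15, 16, 17, 19, 20, 21, 22, 25, 26, 27, 28, 29, 35, 36, 41, 45, 46, 48, 49, 51, 53, 57}; there are 30 of them.

30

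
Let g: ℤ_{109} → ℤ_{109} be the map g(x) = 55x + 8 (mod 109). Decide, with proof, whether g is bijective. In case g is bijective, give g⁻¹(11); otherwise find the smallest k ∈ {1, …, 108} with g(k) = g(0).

6

Recall: g is injective when g(a) = g(b) forces a = b.
Suppose g(a) = g(b) in ℤ_{109}. Then 55a + 8 ≡ 55b + 8 (mod 109), thus 55(a − b) ≡ 0 (mod 109).
Since gcd(55, 109) = 1, 55 is invertible modulo 109, hence a − b ≡ 0 (mod 109), i.e. a = b.
We now compute 55⁻¹ mod 109 explicitly. Euclid's algorithm: 109 = 1·55 + 54, 55 = 1·54 + 1; back-substituting gives 1 = 2·55 − 1·109, so 55⁻¹ ≡ 2 (mod 109).
Then y ↦ 2(y − 8) is a two-sided inverse to g, so every y ∈ ℤ_{109} has a preimage.
Thus g is bijective.
Since g is bijective, we find g⁻¹(11): we need 55x ≡ 11 − 8 ≡ 3 (mod 109). Using 55⁻¹ = 2: x ≡ 2·3 = 6, so x = 6.
Check: g(6) = 55·6 + 8 = 338 = 3·109 + 11 ≡ 11 (mod 109).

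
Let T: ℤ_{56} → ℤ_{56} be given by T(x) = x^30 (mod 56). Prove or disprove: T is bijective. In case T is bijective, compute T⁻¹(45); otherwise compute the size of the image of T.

4

T(1) = 1^30 = 1.
T(3): Repeated squaring mod 56: 3^1 ≡ 3, 3^2 ≡ 3² = 9, 3^4 ≡ 9² = 81 ≡ 25, 3^8 ≡ 25² = 625 ≡ 9, 3^16 ≡ 9² = 81 ≡ 25. Since 30 = 16 + 8 + 4 + 2, 3^30 ≡ 25·9·25·9: 25·9 = 225 ≡ 1, then 1·25 = 25, then 25·9 = 225 ≡ 1. So 3^30 ≡ 1 (mod 56).
So T(1) = T(3) = 1 while 1 ≠ 3, hence T is not injective, hence not bijective.
Since T is not bijective, we determine |image(T)|. Computing x^30 mod 56 for each x (by repeated squaring, reducing mod 56 at every step), the values T(0), T(1), …, T(55) are: 0, 1, 8, 1, 8, 1, 8, 49, 8, 1, 8, 1, 8, 1, 0, 1, 8, 1, 8, 1, 8, 49, 8, 1, 8, 1, 8, 1, 0, 1, 8, 1, 8, 1, 8, 49, 8, 1, 8, 1, 8, 1, 0, 1, 8, 1, 8, 1, 8, 49, 8, 1, 8, 1, 8, 1.
The distinct values are {0, 1, 8, 49}; there are 4 of them.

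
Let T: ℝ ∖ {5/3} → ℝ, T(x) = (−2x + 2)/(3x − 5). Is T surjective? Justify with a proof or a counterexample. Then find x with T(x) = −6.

If T(x) = −2/3, cross-multiplying gives 3(−2x + 2) = −2(3x − 5), which simplifies to 6 = 10 — false.  So −2/3 has no preimage and T is not surjective.
Solving T(x) = −6: cross-multiplying gives −2x + 2 = −6(3x − 5), which rearranges to 16x = 28, so x = 7/4.

7/4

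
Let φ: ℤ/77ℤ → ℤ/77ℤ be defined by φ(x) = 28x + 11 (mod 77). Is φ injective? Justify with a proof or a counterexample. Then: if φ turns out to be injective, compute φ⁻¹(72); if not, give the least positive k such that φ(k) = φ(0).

11

Recall that injectivity means: for all s, t in the domain, φ(s) = φ(t) implies s = t.
We have gcd(28, 77) = 7 > 1. Taking s = 0 and t = 11: φ(0) = 11 and φ(11) = 28·11 + 11 = 319 ≡ 11 (mod 77).
So φ(0) = φ(11) while 0 ≠ 11, thus φ is not injective.
Since φ is not injective, we find the least positive k with φ(k) = φ(0): this means 28k ≡ 0 (mod 77), i.e. 77 ∣ 28k. Since gcd(28, 77) = 7, dividing through by 7 this holds exactly when 11 ∣ 4k, and as gcd(4, 11) = 1, exactly when 11 ∣ k.
The smallest positive such k is 11.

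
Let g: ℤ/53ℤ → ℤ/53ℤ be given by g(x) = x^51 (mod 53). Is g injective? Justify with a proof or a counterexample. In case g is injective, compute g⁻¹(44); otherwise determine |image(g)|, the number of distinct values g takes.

Since 53 is prime, the nonzero elements of ℤ/53ℤ form a cyclic group of order 52.
As gcd(51, 52) = 1, raising to the 51st power is a bijection on this group: if a^51 ≡ b^51 then (ab^{−1})^51 = 1, and the only element of order dividing gcd(51, 52) = 1 is 1, so a = b.
With g(0) = 0 this makes g injective on all of ℤ/53ℤ, hence bijective (finite equal-size domain and codomain). In particular g is injective.
Since g is injective, we find the preimage of 44. The inverse of x ↦ x^51 on (ℤ/53ℤ)^× is x ↦ x^51, because 51·51 = 2601 = 50·52 + 1 ≡ 1 (mod 52) and x^{52} = 1 for x ≠ 0 (Fermat). So g⁻¹(44) = 44^51 mod 53.
Repeated squaring mod 53: 44^1 ≡ 44, 44^2 ≡ 44² = 1936 ≡ 28, 44^4 ≡ 28² = 784 ≡ 42, 44^8 ≡ 42² = 1764 ≡ 15, 44^16 ≡ 15² = 225 ≡ 13, 44^32 ≡ 13² = 169 ≡ 10. Since 51 = 32 + 16 + 2 + 1, 44^51 ≡ 10·13·28·44: 10·13 = 130 ≡ 24, then 24·28 = 672 ≡ 36, then 36·44 = 1584 ≡ 47. So 44^51 ≡ 47 (mod 53).
Hence g⁻¹(44) = 47.

47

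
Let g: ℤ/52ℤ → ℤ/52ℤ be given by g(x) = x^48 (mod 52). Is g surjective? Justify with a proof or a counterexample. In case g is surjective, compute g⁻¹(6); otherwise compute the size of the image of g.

4

g(1) = 1^48 = 1.
g(3): Repeated squaring mod 52: 3^1 ≡ 3, 3^2 ≡ 3² = 9, 3^4 ≡ 9² = 81 ≡ 29, 3^8 ≡ 29² = 841 ≡ 9, 3^16 ≡ 9² = 81 ≡ 29, 3^32 ≡ 29² = 841 ≡ 9. Since 48 = 32 + 16, 3^48 ≡ 9·29: 9·29 = 261 ≡ 1. So 3^48 ≡ 1 (mod 52).
So g(1) = g(3) = 1 while 1 ≠ 3, hence g is not injective.
A non-injective map from the 52-element set ℤ/52ℤ to itself takes at most 51 distinct values, so it cannot be surjective. Thus g is not surjective.
Since g is not surjective, we determine |image(g)|. Computing x^48 mod 52 for each x (by repeated squaring, reducing mod 52 at every step), the values g(0), g(1), …, g(51) are: 0, 1, 40, 1, 40, 1, 40, 1, 40, 1, 40, 1, 40, 13, 40, 1, 40, 1, 40, 1, 40, 1, 40, 1, 40, 1, 0, 1, 40, 1, 40, 1, 40, 1, 40, 1, 40, 1, 40, 13, 40, 1, 40, 1, 40, 1, 40, 1, 40, 1, 40, 1.
The distinct values are {0, 1, 13, 40}; there are 4 of them.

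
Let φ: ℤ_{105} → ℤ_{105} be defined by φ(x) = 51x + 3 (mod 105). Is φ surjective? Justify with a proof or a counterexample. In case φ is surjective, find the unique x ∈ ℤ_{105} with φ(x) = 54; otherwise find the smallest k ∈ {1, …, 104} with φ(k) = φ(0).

35

Since gcd(51, 105) = 3, we have 51x ≡ 0 (mod 3) for all x, so φ(x) ≡ 0 (mod 3).
But 1 ≢ 0 (mod 3), so 1 ∈ ℤ_{105} has no preimage. Thus φ is not surjective.
Since φ is not surjective, we find the least positive k with φ(k) = φ(0): this means 51k ≡ 0 (mod 105), i.e. 105 ∣ 51k. Since gcd(51, 105) = 3, dividing through by 3 this holds exactly when 35 ∣ 17k, and as gcd(17, 35) = 1, exactly when 35 ∣ k.
The smallest positive such k is 35.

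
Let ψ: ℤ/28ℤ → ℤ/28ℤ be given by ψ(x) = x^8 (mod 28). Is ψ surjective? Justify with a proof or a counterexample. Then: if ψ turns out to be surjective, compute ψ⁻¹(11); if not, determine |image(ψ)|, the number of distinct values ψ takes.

ψ(6): Repeated squaring mod 28: 6^1 ≡ 6, 6^2 ≡ 6² = 36 ≡ 8, 6^4 ≡ 8² = 64 ≡ 8, 6^8 ≡ 8² = 64 ≡ 8. So 6^8 ≡ 8 (mod 28).
ψ(8): Repeated squaring mod 28: 8^1 ≡ 8, 8^2 ≡ 8² = 64 ≡ 8, 8^4 ≡ 8² = 64 ≡ 8, 8^8 ≡ 8² = 64 ≡ 8. So 8^8 ≡ 8 (mod 28).
So ψ(6) = ψ(8) = 8 while 6 ≠ 8, therefore ψ is not injective.
A non-injective map from the 28-element set ℤ/28ℤ to itself takes at most 27 distinct values, so it cannot be surjective. Hence ψ is not surjective.
Since ψ is not surjective, we determine |image(ψ)|. Computing x^8 mod 28 for each x (by repeated squaring, reducing mod 28 at every step), the values ψ(0), ψ(1), …, ψ(27) are: 0, 1, 4, 9, 16, 25, 8, 21, 8, 25, 16, 9, 4, 1, 0, 1, 4, 9, 16, 25, 8, 21, 8, 25, 16, 9, 4, 1.
The distinct values are {0, 1, 4, 8, 9, 16, 21, 25}; there are 8 of them.

8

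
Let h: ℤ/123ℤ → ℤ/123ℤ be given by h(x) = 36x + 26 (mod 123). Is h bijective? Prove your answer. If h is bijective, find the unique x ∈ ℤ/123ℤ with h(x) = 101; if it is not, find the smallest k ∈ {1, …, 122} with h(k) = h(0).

41

We have gcd(36, 123) = 3 > 1. Taking a = 0 and b = 41: h(0) = 26 and h(41) = 36·41 + 26 = 1502 ≡ 26 (mod 123).
So h(0) = h(41) while 0 ≠ 41, therefore h is not injective, hence not bijective.
Since h is not bijective, we find the least positive k with h(k) = h(0): this means 36k ≡ 0 (mod 123), i.e. 123 ∣ 36k. Since gcd(36, 123) = 3, dividing through by 3 this holds exactly when 41 ∣ 12k, and as gcd(12, 41) = 1, exactly when 41 ∣ k.
The smallest positive such k is 41.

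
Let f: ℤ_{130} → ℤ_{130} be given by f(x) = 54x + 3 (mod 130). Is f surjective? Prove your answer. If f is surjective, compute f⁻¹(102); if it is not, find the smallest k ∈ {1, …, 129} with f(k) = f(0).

65

Since gcd(54, 130) = 2, we have 54x ≡ 0 (mod 2) for all x, so f(x) ≡ 1 (mod 2).
But 0 ≢ 1 (mod 2), so 0 ∈ ℤ_{130} has no preimage. Thus f is not surjective.
Since f is not surjective, we find the least positive k with f(k) = f(0): this means 54k ≡ 0 (mod 130), i.e. 130 ∣ 54k. Since gcd(54, 130) = 2, dividing through by 2 this holds exactly when 65 ∣ 27k, and as gcd(27, 65) = 1, exactly when 65 ∣ k.
The smallest positive such k is 65.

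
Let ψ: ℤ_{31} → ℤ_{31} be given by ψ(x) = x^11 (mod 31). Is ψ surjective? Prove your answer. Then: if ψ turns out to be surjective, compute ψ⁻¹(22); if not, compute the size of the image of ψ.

Since 31 is prime, the nonzero elements of ℤ_{31} form a cyclic group of order 30.
As gcd(11, 30) = 1, raising to the 11th power is a bijection on this group: if u^11 ≡ v^11 then (uv^{−1})^11 = 1, and the only element of order dividing gcd(11, 30) = 1 is 1, so u = v.
With ψ(0) = 0 this makes ψ injective on all of ℤ_{31}, hence bijective (finite equal-size domain and codomain). In particular ψ is surjective.
Since ψ is surjective, we find the preimage of 22. The inverse of x ↦ x^11 on (ℤ_{31})^× is x ↦ x^11, because 11·11 = 121 = 4·30 + 1 ≡ 1 (mod 30) and x^{30} = 1 for x ≠ 0 (Fermat). So ψ⁻¹(22) = 22^11 mod 31.
Repeated squaring mod 31: 22^1 ≡ 22, 22^2 ≡ 22² = 484 ≡ 19, 22^4 ≡ 19² = 361 ≡ 20, 22^8 ≡ 20² = 400 ≡ 28. Since 11 = 8 + 2 + 1, 22^11 ≡ 28·19·22: 28·19 = 532 ≡ 5, then 5·22 = 110 ≡ 17. So 22^11 ≡ 17 (mod 31).
Hence ψ⁻¹(22) = 17.

17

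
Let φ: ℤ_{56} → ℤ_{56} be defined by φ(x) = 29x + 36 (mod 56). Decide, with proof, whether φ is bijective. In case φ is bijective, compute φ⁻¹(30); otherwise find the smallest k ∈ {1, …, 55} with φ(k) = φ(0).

50

If φ(x_1) = φ(x_2), then 29x_1 ≡ 29x_2 (mod 56). Because gcd(29, 56) = 1, we may cancel 29 to get x_1 ≡ x_2 (mod 56).
We now compute 29⁻¹ mod 56 explicitly. Euclid's algorithm: 56 = 1·29 + 27, 29 = 1·27 + 2, 27 = 13·2 + 1; back-substituting gives 1 = 29·29 − 15·56, so 29⁻¹ ≡ 29 (mod 56).
For any y ∈ ℤ_{56}, x = 29(y − 36) mod 56 satisfies φ(x) = 29·29(y − 36) + 36 ≡ y (since 29·29 ≡ 1 mod 56). So every y has a preimage.
Hence φ is bijective.
Since φ is bijective, we find φ⁻¹(30): we need 29x ≡ 30 − 36 ≡ 50 (mod 56). Using 29⁻¹ = 29: x ≡ 29·50 = 1450 = 25·56 + 50, so x = 50.
Check: φ(50) = 29·50 + 36 = 1486 = 26·56 + 30 ≡ 30 (mod 56).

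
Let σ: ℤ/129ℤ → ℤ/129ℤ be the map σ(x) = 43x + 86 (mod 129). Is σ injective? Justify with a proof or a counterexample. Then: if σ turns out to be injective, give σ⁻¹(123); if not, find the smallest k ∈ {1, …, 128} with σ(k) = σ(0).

Recall: σ is injective if σ(x_1) = σ(x_2) implies x_1 = x_2.
We have gcd(43, 129) = 43 > 1. Taking x_1 = 0 and x_2 = 3: σ(0) = 86 and σ(3) = 43·3 + 86 = 215 ≡ 86 (mod 129).
So σ(0) = σ(3) while 0 ≠ 3, so σ is not injective.
Since σ is not injective, we find the least positive k with σ(k) = σ(0): this means 43k ≡ 0 (mod 129), i.e. 129 ∣ 43k. Since gcd(43, 129) = 43, dividing through by 43 this holds exactly when 3 ∣ k.
The smallest positive such k is 3.

3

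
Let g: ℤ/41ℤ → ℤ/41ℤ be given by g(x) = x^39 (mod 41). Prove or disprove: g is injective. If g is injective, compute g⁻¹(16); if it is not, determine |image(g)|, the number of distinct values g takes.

18

Since 41 is prime, the nonzero elements of ℤ/41ℤ form a cyclic group of order 40.
As gcd(39, 40) = 1, raising to the 39th power is a bijection on this group: if u^39 ≡ v^39 then (uv^{−1})^39 = 1, and the only element of order dividing gcd(39, 40) = 1 is 1, so u = v.
With g(0) = 0 this makes g injective on all of ℤ/41ℤ, hence bijective (finite equal-size domain and codomain). In particular g is injective.
Since g is injective, we find the preimage of 16. The inverse of x ↦ x^39 on (ℤ/41ℤ)^× is x ↦ x^39, because 39·39 = 1521 = 38·40 + 1 ≡ 1 (mod 40) and x^{40} = 1 for x ≠ 0 (Fermat). So g⁻¹(16) = 16^39 mod 41.
Repeated squaring mod 41: 16^1 ≡ 16, 16^2 ≡ 16² = 256 ≡ 10, 16^4 ≡ 10² = 100 ≡ 18, 16^8 ≡ 18² = 324 ≡ 37, 16^16 ≡ 37² = 1369 ≡ 16, 16^32 ≡ 16² = 256 ≡ 10. Since 39 = 32 + 4 + 2 + 1, 16^39 ≡ 10·18·10·16: 10·18 = 180 ≡ 16, then 16·10 = 160 ≡ 37, then 37·16 = 592 ≡ 18. So 16^39 ≡ 18 (mod 41).
Hence g⁻¹(16) = 18.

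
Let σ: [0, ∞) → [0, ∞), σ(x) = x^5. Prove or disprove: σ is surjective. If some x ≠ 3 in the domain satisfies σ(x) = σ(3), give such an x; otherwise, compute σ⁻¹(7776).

6

For any y ∈ [0, ∞), x = y^{1/5} ∈ [0, ∞) gives σ(x) = y, so σ is surjective.
Since x ↦ x^5 is strictly increasing on [0, ∞), it is injective there, so no x ≠ 3 in the domain has σ(x) = σ(3). We therefore compute σ⁻¹(7776) = 7776^{1/5} = 6 (indeed 6^5 = 7776).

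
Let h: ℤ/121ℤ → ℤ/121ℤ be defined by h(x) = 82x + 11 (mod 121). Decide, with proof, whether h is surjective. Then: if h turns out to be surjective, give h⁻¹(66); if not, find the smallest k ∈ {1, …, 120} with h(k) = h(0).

11

Since gcd(82, 121) = 1, 82 is invertible modulo 121. Euclid's algorithm: 121 = 1·82 + 39, 82 = 2·39 + 4, 39 = 9·4 + 3, 4 = 1·3 + 1; back-substituting gives 1 = 31·82 − 21·121, so 82⁻¹ ≡ 31 (mod 121).
For any y ∈ ℤ/121ℤ, x = 31(y − 11) mod 121 satisfies h(x) = 82·31(y − 11) + 11 ≡ y (since 82·31 ≡ 1 mod 121). So every y has a preimage.
Thus h is surjective.
Since h is surjective, we compute h⁻¹(66): solve 82x + 11 ≡ 66 (mod 121), i.e. 82x ≡ 55 (mod 121).
Multiplying by 82⁻¹ = 31 gives x ≡ 31·55 = 1705 = 14·121 + 11 ≡ 11 (mod 121).
Check: h(11) = 82·11 + 11 = 913 = 7·121 + 66 ≡ 66 (mod 121).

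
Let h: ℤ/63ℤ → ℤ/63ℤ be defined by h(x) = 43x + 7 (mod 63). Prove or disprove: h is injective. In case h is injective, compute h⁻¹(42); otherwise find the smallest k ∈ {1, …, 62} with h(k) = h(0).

If h(u) = h(v), then 43u ≡ 43v (mod 63). Because gcd(43, 63) = 1, we may cancel 43 to get u ≡ v (mod 63).
So h is injective.
We now compute 43⁻¹ mod 63 explicitly. Euclid's algorithm: 63 = 1·43 + 20, 43 = 2·20 + 3, 20 = 6·3 + 2, 3 = 1·2 + 1; back-substituting gives 1 = 22·43 − 15·63, so 43⁻¹ ≡ 22 (mod 63).
Since h is injective, we find h⁻¹(42): we need 43x ≡ 42 − 7 ≡ 35 (mod 63). Using 43⁻¹ = 22: x ≡ 22·35 = 770 = 12·63 + 14, so x = 14.
Check: h(14) = 43·14 + 7 = 609 = 9·63 + 42 ≡ 42 (mod 63).

14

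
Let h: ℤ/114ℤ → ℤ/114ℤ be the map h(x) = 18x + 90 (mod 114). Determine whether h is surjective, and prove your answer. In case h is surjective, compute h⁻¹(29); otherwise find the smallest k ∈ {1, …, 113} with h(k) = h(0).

19

Recall that h is surjective if every y in the codomain equals h(x) for some x in the domain.
Since gcd(18, 114) = 6, we have 18x ≡ 0 (mod 6) for all x, so h(x) ≡ 0 (mod 6).
But 1 ≢ 0 (mod 6), so 1 ∈ ℤ/114ℤ has no preimage. Hence h is not surjective.
Since h is not surjective, we find the least positive k with h(k) = h(0): this means 18k ≡ 0 (mod 114), i.e. 114 ∣ 18k. Since gcd(18, 114) = 6, dividing through by 6 this holds exactly when 19 ∣ 3k, and as gcd(3, 19) = 1, exactly when 19 ∣ k.
The smallest positive such k is 19.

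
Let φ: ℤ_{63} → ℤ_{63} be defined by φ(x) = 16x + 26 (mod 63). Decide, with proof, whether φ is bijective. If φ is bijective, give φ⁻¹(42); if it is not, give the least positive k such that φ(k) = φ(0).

Suppose φ(a) = φ(b) in ℤ_{63}. Then 16a + 26 ≡ 16b + 26 (mod 63), so 16(a − b) ≡ 0 (mod 63).
Since gcd(16, 63) = 1, 16 is invertible modulo 63, hence a − b ≡ 0 (mod 63), i.e. a = b.
We now compute 16⁻¹ mod 63 explicitly. Euclid's algorithm: 63 = 3·16 + 15, 16 = 1·15 + 1; back-substituting gives 1 = 4·16 − 1·63, so 16⁻¹ ≡ 4 (mod 63).
Then y ↦ 4(y − 26) is a two-sided inverse to φ, so every y ∈ ℤ_{63} has a preimage.
Therefore φ is bijective.
Since φ is bijective, we find φ⁻¹(42): we need 16x ≡ 42 − 26 ≡ 16 (mod 63). Using 16⁻¹ = 4: x ≡ 4·16 = 64 = 1·63 + 1, so x = 1.
Check: φ(1) = 16·1 + 26 = 42 ≡ 42 (mod 63).

1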